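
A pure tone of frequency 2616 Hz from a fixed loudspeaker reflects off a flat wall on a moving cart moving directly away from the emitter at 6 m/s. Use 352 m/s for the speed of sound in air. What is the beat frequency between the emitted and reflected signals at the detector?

At the flat wall on a moving cart (a moving observer), f₁ = f₀ · (v − u)/v = 2616 × 346/352 ≈ 2571.4 Hz.
On reflection it acts as a source moving away from the stationary detector: f₂ = f₁ · v/(v + u) = 2571.4 × 352/358 ≈ 2528.3 Hz.
Equivalently f₂ = f₀ · (v − u)/(v + u).
Beat frequency: |f₂ − f₀| = 2u·f₀/(v + u) = 2 × 6 × 2616/358 ≈ 88 Hz.

88 Hz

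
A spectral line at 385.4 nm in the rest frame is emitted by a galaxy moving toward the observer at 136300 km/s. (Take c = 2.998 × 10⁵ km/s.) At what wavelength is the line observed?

236.0 nm

β = v/c = 136300/299800 = 0.4546.
Relativistic Doppler for wavelength: λ' = λ₀ · √((1 − β)/(1 + β)).
λ' = 385.4 × √(0.5454/1.4546) = 385.4 × 0.61230 ≈ 236.0 nm.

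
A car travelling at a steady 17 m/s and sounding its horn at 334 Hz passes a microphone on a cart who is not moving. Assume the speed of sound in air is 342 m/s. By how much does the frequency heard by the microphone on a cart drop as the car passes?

33.3 Hz

Approaching: f₁ = f · v/(v − v_s) = 334 × 342/325 ≈ 351.5 Hz.
Receding: f₂ = f · v/(v + v_s) = 334 × 342/359 ≈ 318.2 Hz.
Drop: f₁ − f₂ = 2f·v·v_s/(v² − v_s²) = 2 × 334 × 342 × 17/(342² − 17²) ≈ 33.3 Hz.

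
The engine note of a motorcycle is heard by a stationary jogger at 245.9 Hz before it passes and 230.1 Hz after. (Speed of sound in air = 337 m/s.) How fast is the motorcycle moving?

11.2 m/s

f₁/f₂ = (v + v_s)/(v − v_s), so v_s = v · (f₁ − f₂)/(f₁ + f₂).
v_s = 337 × (245.9 − 230.1)/(245.9 + 230.1) = 337 × 15.8/476.0 ≈ 11.2 m/s.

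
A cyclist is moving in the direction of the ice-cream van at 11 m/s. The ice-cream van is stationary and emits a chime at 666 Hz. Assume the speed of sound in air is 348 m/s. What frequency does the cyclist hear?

Moving observer, stationary source: f' = f · (v + v_o)/v.
f' = 666 × (348 + 11)/348 = 666 × 359/348 ≈ 687 Hz.

687 Hz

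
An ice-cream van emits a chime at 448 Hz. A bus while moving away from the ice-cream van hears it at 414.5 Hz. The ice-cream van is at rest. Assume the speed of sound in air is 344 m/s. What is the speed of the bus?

f' = f · (v − v_o)/v ⇒ v_o = v · |f'/f − 1|.
v_o = 344 × |414.5/448 − 1| = 344 × 0.07478 ≈ 26 m/s.

26 m/s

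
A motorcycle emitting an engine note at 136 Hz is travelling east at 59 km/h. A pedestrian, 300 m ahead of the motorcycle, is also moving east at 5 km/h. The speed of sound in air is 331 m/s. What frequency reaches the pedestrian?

142 Hz

59 km/h = 16.39 m/s; 5 km/h = 1.389 m/s.
The pedestrian is ahead, so the motorcycle is moving toward it while the pedestrian is moving away from the motorcycle.
With source approaching and observer receding, f' = f · (v − v_o)/(v − v_s).
f' = 136 × (331 − 1.389)/(331 − 16.39) = 136 × 329.61/314.61 ≈ 142 Hz.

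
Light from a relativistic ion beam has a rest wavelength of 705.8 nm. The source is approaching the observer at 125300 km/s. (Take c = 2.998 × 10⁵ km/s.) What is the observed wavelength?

452.2 nm

β = v/c = 125300/299800 = 0.4179.
Relativistic Doppler for wavelength: λ' = λ₀ · √((1 − β)/(1 + β)).
λ' = 705.8 × √(0.5821/1.4179) = 705.8 × 0.64070 ≈ 452.2 nm.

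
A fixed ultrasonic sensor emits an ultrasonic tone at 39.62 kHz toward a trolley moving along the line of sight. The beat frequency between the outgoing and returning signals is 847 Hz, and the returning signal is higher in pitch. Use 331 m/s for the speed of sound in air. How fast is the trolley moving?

3.5 m/s

Double Doppler shift off a moving reflector: f₂ = f₀ · (v + u)/(v − u) (u > 0 toward emitter).
Returning signal is higher, so f₂ = f₀ + Δf = 39620 + 847 = 40467 Hz.
Rearranging, u = v · (f₂ − f₀)/(f₂ + f₀) = 331 × 847/80087 ≈ 3.5 m/s.
So the trolley is moving at 3.5 m/s toward the emitter.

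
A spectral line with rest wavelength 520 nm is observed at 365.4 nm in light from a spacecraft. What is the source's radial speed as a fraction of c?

0.339

λ'/λ₀ = 0.7027 < 1 (blueshift), so the source is approaching.
λ'/λ₀ = √((1 − β)/(1 + β)) for an approaching source ⇒ β = (1 − r²)/(1 + r²) with r = λ'/λ₀.
β = (1 − 0.4938)/(1 + 0.4938) ≈ 0.339.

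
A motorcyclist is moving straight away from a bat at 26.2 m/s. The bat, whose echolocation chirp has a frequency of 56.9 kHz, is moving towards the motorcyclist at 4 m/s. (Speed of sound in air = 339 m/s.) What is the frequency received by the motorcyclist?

53.1 kHz

Both move, so f' = f · (v − v_o)/(v − v_s).
f' = 56.9 × (339 − 26.2)/(339 − 4) = 56.9 × 312.8/335 ≈ 53.1 kHz.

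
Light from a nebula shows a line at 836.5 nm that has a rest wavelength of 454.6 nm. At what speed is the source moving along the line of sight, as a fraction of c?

0.544c

λ'/λ₀ = 1.8401 > 1 (redshift), so the source is receding.
λ'/λ₀ = √((1 + β)/(1 − β)) for a receding source ⇒ β = (r² − 1)/(r² + 1) with r = λ'/λ₀.
β = (3.3859 − 1)/(3.3859 + 1) ≈ 0.544.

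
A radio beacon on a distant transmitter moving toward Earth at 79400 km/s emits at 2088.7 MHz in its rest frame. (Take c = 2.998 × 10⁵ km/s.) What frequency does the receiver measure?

β = v/c = 79400/299800 = 0.2648.
Relativistic Doppler for frequency: f' = f₀ · √((1 + β)/(1 − β)).
f' = 2088.7 × √(1.2648/0.7352) = 2088.7 × 1.31168 ≈ 2739.7 MHz.

2739.7 MHz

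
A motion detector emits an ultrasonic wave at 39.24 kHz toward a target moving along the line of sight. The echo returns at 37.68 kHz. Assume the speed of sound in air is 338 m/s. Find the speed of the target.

6.9 m/s

Double Doppler shift off a moving reflector: f₂ = f₀ · (v + u)/(v − u) (u > 0 toward emitter).
Rearranging, u = v · (f₂ − f₀)/(f₂ + f₀) = 338 × -1.56/76.92 ≈ -6.9 m/s.
So the target is moving at 6.9 m/s away from the emitter.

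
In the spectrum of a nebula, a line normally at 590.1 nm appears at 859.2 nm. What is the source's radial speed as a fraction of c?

0.359c

λ'/λ₀ = 1.4560 > 1 (redshift), so the source is receding.
λ'/λ₀ = √((1 + β)/(1 − β)) for a receding source ⇒ β = (r² − 1)/(r² + 1) with r = λ'/λ₀.
β = (2.1200 − 1)/(2.1200 + 1) ≈ 0.359.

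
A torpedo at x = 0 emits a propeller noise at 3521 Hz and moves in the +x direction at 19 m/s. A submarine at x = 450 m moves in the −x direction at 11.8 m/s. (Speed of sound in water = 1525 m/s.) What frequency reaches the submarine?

3593 Hz

The observer lies on the +x side, so the source is heading toward the observer and the observer is heading toward the source.
Both move, so f' = f · (v + v_o)/(v − v_s).
f' = 3521 × (1525 + 11.8)/(1525 − 19) = 3521 × 1536.8/1506 ≈ 3593 Hz.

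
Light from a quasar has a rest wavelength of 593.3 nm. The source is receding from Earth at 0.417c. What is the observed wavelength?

925.0 nm

Relativistic Doppler for wavelength: λ' = λ₀ · √((1 + β)/(1 − β)).
λ' = 593.3 × √(1.4170/0.5830) = 593.3 × 1.55902 ≈ 925.0 nm.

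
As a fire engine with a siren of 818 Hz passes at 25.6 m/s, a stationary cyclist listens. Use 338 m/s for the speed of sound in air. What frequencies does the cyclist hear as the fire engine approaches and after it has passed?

885 Hz approaching; 760 Hz receding

Approaching: f₁ = f · v/(v − v_s) = 818 × 338/312.4 ≈ 885 Hz.
Receding: f₂ = f · v/(v + v_s) = 818 × 338/363.6 ≈ 760 Hz.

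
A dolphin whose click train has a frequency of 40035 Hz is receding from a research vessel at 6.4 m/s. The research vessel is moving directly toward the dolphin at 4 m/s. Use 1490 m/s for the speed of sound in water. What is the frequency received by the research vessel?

General Doppler shift: f' = f · (v + v_o)/(v + v_s).
f' = 40035 × (1490 + 4)/(1490 + 6.4) = 40035 × 1494/1496.4 ≈ 39971 Hz.

39971 Hz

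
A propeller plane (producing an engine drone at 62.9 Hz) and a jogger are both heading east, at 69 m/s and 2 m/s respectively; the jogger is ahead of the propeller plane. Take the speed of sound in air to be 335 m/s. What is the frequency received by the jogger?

79 Hz

The jogger is ahead, so the propeller plane is moving toward it while the jogger is moving away from the propeller plane.
General Doppler shift: f' = f · (v − v_o)/(v − v_s).
f' = 62.9 × (335 − 2)/(335 − 69) = 62.9 × 333/266 ≈ 79 Hz.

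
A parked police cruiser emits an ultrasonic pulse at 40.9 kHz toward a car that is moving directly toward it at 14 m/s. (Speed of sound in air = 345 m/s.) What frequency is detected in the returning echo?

At the car (a moving observer), f₁ = f₀ · (v + u)/v = 40.9 × 359/345 ≈ 42.6 kHz.
The reflection then acts as a moving source: f₂ = f₁ · v/(v − u) ≈ 44.4 kHz.
Equivalently f₂ = f₀ · (v + u)/(v − u).

44.4 kHz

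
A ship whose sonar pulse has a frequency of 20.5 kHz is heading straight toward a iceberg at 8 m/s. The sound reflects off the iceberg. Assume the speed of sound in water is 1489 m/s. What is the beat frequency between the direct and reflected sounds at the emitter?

221 Hz

The iceberg receives the sound from a moving source: f₁ = f₀ · v/(v − v_e) = 20.5 × 1489/1481 ≈ 20.611 kHz.
On the return leg the ship is a moving observer: f₂ = f₁ · (v + v_e)/v = 20.611 × 1497/1489 ≈ 20.721 kHz.
Equivalently f₂ = f₀ · (v + v_e)/(v − v_e).
Beat against the emitted tone (with f₀ = 20500 Hz): |f₂ − f₀| = 2v_e·f₀/(v − v_e) = 2 × 8 × 20500/1481 ≈ 221 Hz.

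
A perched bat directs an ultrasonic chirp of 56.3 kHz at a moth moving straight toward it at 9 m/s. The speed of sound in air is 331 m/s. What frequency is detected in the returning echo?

59.4 kHz

At the moth (a moving observer), f₁ = f₀ · (v + u)/v = 56.3 × 340/331 ≈ 57.8 kHz.
On reflection it acts as a source moving toward the stationary detector: f₂ = f₁ · v/(v − u) = 57.8 × 331/322 ≈ 59.4 kHz.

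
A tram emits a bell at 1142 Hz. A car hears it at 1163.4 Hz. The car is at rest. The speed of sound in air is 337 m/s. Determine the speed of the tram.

6.2 m/s

f' > f, so the tram is approaching.
f' = f · v/(v − v_s) ⇒ v_s = v · |1 − f/f'|.
v_s = 337 × |1 − 1142/1163.4| = 337 × 0.01839 ≈ 6.2 m/s.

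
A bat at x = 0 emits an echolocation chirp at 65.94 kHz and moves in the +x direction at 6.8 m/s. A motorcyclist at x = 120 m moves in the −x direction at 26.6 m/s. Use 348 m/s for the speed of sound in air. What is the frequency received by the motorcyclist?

The observer lies on the +x side, so the source is heading toward the observer and the observer is heading toward the source.
Both move, so f' = f · (v + v_o)/(v − v_s).
f' = 65.94 × (348 + 26.6)/(348 − 6.8) = 65.94 × 374.6/341.2 ≈ 72.4 kHz.

72.4 kHz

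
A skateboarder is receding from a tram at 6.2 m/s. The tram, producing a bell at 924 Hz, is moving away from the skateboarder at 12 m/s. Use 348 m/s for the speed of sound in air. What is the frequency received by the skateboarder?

With source receding and observer receding, f' = f · (v − v_o)/(v + v_s).
f' = 924 × (348 − 6.2)/(348 + 12) = 924 × 341.8/360 ≈ 877 Hz.

877 Hz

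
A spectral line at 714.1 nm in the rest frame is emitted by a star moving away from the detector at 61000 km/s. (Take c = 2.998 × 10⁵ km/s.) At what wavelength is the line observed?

877.8 nm

β = v/c = 61000/299800 = 0.2035.
Relativistic Doppler for wavelength: λ' = λ₀ · √((1 + β)/(1 − β)).
λ' = 714.1 × √(1.2035/0.7965) = 714.1 × 1.22918 ≈ 877.8 nm.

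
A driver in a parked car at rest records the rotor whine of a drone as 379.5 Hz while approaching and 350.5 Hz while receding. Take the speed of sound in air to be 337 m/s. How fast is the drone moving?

13.4 m/s

f₁/f₂ = (v + v_s)/(v − v_s), so v_s = v · (f₁ − f₂)/(f₁ + f₂).
v_s = 337 × (379.5 − 350.5)/(379.5 + 350.5) = 337 × 29.0/730.0 ≈ 13.4 m/s.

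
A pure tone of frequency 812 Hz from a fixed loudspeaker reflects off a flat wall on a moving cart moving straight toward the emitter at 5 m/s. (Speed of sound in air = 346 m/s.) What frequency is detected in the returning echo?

836 Hz

At the flat wall on a moving cart (a moving observer), f₁ = f₀ · (v + u)/v = 812 × 351/346 ≈ 824 Hz.
The reflection then acts as a moving source: f₂ = f₁ · v/(v − u) ≈ 836 Hz.
Equivalently f₂ = f₀ · (v + u)/(v − u).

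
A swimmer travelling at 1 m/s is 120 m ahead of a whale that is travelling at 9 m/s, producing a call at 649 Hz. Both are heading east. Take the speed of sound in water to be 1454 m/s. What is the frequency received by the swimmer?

The swimmer is ahead, so the whale is moving toward it while the swimmer is moving away from the whale.
General Doppler shift: f' = f · (v − v_o)/(v − v_s).
f' = 649 × (1454 − 1)/(1454 − 9) = 649 × 1453/1445 ≈ 653 Hz.

653 Hz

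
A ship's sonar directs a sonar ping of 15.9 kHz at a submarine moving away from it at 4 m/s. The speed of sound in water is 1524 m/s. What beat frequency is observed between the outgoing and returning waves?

83 Hz

At the submarine (a moving observer), f₁ = f₀ · (v − u)/v = 15.9 × 1520/1524 ≈ 15.8583 kHz.
The reflection then acts as a moving source: f₂ = f₁ · v/(v + u) ≈ 15.8168 kHz.
Beat frequency (with f₀ = 15900 Hz): |f₂ − f₀| = 2u·f₀/(v + u) = 2 × 4 × 15900/1528 ≈ 83 Hz.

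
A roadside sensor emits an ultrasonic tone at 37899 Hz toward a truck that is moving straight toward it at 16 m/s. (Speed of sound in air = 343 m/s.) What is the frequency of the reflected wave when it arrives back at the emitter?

41608 Hz

The truck first receives the wave as a moving observer: f₁ = f₀ · (v + u)/v = 37899 × (343 + 16)/343 ≈ 39667 Hz.
The reflection then acts as a moving source: f₂ = f₁ · v/(v − u) ≈ 41608 Hz.
Equivalently f₂ = f₀ · (v + u)/(v − u).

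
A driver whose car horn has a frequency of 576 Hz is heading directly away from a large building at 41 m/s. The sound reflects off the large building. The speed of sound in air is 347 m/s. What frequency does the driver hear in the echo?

454 Hz

The large building receives the sound from a moving source: f₁ = f₀ · v/(v + v_e) = 576 × 347/388 ≈ 515 Hz.
On the return leg the driver is a moving observer: f₂ = f₁ · (v − v_e)/v = 515 × 306/347 ≈ 454 Hz.
Equivalently f₂ = f₀ · (v − v_e)/(v + v_e).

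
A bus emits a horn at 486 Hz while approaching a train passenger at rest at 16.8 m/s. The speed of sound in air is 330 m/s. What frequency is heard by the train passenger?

512 Hz

With the source moving toward a stationary observer, f' = f · v/(v − v_s).
f' = 486 × 330/(330 − 16.8) = 486 × 330/313.2 ≈ 512 Hz.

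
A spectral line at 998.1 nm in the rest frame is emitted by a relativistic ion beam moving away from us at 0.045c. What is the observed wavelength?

Relativistic Doppler for wavelength: λ' = λ₀ · √((1 + β)/(1 − β)).
λ' = 998.1 × √(1.0450/0.9550) = 998.1 × 1.04606 ≈ 1044.1 nm.

1044.1 nm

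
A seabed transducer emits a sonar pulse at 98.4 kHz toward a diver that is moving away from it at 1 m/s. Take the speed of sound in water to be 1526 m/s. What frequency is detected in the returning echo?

98.3 kHz

At the diver (a moving observer), f₁ = f₀ · (v − u)/v = 98.4 × 1525/1526 ≈ 98.3 kHz.
On reflection it acts as a source moving away from the stationary detector: f₂ = f₁ · v/(v + u) = 98.3 × 1526/1527 ≈ 98.3 kHz.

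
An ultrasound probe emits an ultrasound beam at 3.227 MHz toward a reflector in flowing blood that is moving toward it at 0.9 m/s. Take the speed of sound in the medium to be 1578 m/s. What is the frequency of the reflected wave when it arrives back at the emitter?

At the reflector in flowing blood (a moving observer), f₁ = f₀ · (v + u)/v = 3.227 × 1578.9/1578 ≈ 3.229 MHz.
The reflection then acts as a moving source: f₂ = f₁ · v/(v − u) ≈ 3.231 MHz.
Equivalently f₂ = f₀ · (v + u)/(v − u).

3.231 MHz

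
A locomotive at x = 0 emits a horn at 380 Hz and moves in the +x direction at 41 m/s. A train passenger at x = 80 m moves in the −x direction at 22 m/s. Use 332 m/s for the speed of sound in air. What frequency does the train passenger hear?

The observer lies on the +x side, so the source is heading toward the observer and the observer is heading toward the source.
General Doppler shift: f' = f · (v + v_o)/(v − v_s).
f' = 380 × (332 + 22)/(332 − 41) = 380 × 354/291 ≈ 462 Hz.

462 Hz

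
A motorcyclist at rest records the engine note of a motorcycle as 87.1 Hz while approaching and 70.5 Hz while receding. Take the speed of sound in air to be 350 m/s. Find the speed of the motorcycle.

37 m/s

f₁/f₂ = (v + v_s)/(v − v_s), so v_s = v · (f₁ − f₂)/(f₁ + f₂).
v_s = 350 × (87.1 − 70.5)/(87.1 + 70.5) = 350 × 16.6/157.6 ≈ 37 m/s.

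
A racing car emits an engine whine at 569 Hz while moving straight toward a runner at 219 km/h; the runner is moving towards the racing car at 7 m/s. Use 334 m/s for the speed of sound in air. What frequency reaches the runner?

219 km/h = 60.83 m/s.
With source approaching and observer approaching, f' = f · (v + v_o)/(v − v_s).
f' = 569 × (334 + 7)/(334 − 60.83) = 569 × 341/273.17 ≈ 710 Hz.

710 Hz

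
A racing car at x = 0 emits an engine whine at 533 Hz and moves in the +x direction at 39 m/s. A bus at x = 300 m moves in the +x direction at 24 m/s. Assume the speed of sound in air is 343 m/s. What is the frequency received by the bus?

The observer lies on the +x side, so the source is heading toward the observer and the observer is heading away from the source.
Both move, so f' = f · (v − v_o)/(v − v_s).
f' = 533 × (343 − 24)/(343 − 39) = 533 × 319/304 ≈ 559 Hz.

559 Hz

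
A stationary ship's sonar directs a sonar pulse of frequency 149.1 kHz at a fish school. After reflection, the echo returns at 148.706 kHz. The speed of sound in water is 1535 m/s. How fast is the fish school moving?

Double Doppler shift off a moving reflector: f₂ = f₀ · (v + u)/(v − u) (u > 0 toward emitter).
Rearranging, u = v · (f₂ − f₀)/(f₂ + f₀) = 1535 × -0.394/297.806 ≈ -2.03 m/s.
So the fish school is moving at 2.03 m/s away from the emitter.

2.03 m/s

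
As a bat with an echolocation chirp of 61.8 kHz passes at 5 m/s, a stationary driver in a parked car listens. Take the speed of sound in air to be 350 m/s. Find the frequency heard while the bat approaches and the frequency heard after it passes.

62.7 kHz approaching; 60.9 kHz receding

Approaching: f₁ = f · v/(v − v_s) = 61.8 × 350/345 ≈ 62.7 kHz.
Receding: f₂ = f · v/(v + v_s) = 61.8 × 350/355 ≈ 60.9 kHz.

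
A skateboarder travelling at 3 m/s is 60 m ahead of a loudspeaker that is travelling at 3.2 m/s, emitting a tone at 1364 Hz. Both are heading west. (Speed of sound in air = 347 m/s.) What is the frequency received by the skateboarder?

The skateboarder is ahead, so the loudspeaker is moving toward it while the skateboarder is moving away from the loudspeaker.
Both move, so f' = f · (v − v_o)/(v − v_s).
f' = 1364 × (347 − 3)/(347 − 3.2) = 1364 × 344/343.8 ≈ 1365 Hz.

1365 Hz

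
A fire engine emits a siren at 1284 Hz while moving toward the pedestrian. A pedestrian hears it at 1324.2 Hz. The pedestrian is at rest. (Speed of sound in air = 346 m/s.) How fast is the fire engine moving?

f' = f · v/(v − v_s) ⇒ v_s = v · |1 − f/f'|.
v_s = 346 × |1 − 1284/1324.2| = 346 × 0.03036 ≈ 10.5 m/s.

10.5 m/s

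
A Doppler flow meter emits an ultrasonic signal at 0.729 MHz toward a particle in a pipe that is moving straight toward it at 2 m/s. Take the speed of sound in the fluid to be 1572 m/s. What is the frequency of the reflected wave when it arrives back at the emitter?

At the particle in a pipe (a moving observer), f₁ = f₀ · (v + u)/v = 0.729 × 1574/1572 ≈ 0.7299 MHz.
The reflection then acts as a moving source: f₂ = f₁ · v/(v − u) ≈ 0.7309 MHz.

0.7309 MHz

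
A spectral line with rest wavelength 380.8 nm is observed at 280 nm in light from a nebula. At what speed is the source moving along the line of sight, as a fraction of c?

λ'/λ₀ = 0.7353 < 1 (blueshift), so the source is approaching.
λ'/λ₀ = √((1 − β)/(1 + β)) for an approaching source ⇒ β = (1 − r²)/(1 + r²) with r = λ'/λ₀.
β = (1 − 0.5407)/(1 + 0.5407) ≈ 0.298.

0.298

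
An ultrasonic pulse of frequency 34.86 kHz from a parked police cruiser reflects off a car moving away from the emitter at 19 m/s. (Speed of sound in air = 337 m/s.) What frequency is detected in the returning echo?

31.1 kHz

The car first receives the wave as a moving observer: f₁ = f₀ · (v − u)/v = 34.86 × (337 − 19)/337 ≈ 32.9 kHz.
On reflection it acts as a source moving away from the stationary detector: f₂ = f₁ · v/(v + u) = 32.9 × 337/356 ≈ 31.1 kHz.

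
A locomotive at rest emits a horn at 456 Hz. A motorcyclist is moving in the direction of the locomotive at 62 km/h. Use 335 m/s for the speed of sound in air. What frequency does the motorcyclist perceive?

62 km/h = 17.22 m/s.
Moving observer, stationary source: f' = f · (v + v_o)/v.
f' = 456 × (335 + 17.22)/335 = 456 × 352.22/335 ≈ 479 Hz.

479 Hz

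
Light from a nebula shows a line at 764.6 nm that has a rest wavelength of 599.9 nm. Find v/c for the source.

0.238c

λ'/λ₀ = 1.2745 > 1 (redshift), so the source is receding.
λ'/λ₀ = √((1 + β)/(1 − β)) for a receding source ⇒ β = (r² − 1)/(r² + 1) with r = λ'/λ₀.
β = (1.6245 − 1)/(1.6245 + 1) ≈ 0.238.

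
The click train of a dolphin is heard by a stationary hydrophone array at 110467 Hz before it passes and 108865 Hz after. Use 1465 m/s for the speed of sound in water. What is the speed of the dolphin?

f₁/f₂ = (v + v_s)/(v − v_s), so v_s = v · (f₁ − f₂)/(f₁ + f₂).
v_s = 1465 × (110467 − 108865)/(110467 + 108865) = 1465 × 1602/219332 ≈ 10.7 m/s.

10.7 m/s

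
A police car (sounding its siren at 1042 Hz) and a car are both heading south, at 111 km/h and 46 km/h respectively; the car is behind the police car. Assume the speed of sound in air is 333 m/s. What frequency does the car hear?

990 Hz

111 km/h = 30.83 m/s; 46 km/h = 12.78 m/s.
The car is behind, so the police car is moving away from it while the car is moving toward the police car.
Both move, so f' = f · (v + v_o)/(v + v_s).
f' = 1042 × (333 + 12.78)/(333 + 30.83) = 1042 × 345.78/363.83 ≈ 990 Hz.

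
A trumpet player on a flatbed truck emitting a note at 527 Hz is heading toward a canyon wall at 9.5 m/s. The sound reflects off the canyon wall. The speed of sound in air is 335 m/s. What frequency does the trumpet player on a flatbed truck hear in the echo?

The canyon wall receives the sound from a moving source: f₁ = f₀ · v/(v − v_e) = 527 × 335/325.5 ≈ 542 Hz.
On the return leg the trumpet player on a flatbed truck is a moving observer: f₂ = f₁ · (v + v_e)/v = 542 × 344.5/335 ≈ 558 Hz.

558 Hz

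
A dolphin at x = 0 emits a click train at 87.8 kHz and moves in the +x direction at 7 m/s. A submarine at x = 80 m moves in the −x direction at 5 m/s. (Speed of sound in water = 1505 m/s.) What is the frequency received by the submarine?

88.5 kHz

The observer lies on the +x side, so the source is heading toward the observer and the observer is heading toward the source.
Both move, so f' = f · (v + v_o)/(v − v_s).
f' = 87.8 × (1505 + 5)/(1505 − 7) = 87.8 × 1510/1498 ≈ 88.5 kHz.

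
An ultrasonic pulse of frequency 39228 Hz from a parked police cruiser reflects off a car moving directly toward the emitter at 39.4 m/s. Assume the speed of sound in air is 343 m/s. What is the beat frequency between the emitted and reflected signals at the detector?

At the car (a moving observer), f₁ = f₀ · (v + u)/v = 39228 × 382.4/343 ≈ 43734 Hz.
On reflection it acts as a source moving toward the stationary detector: f₂ = f₁ · v/(v − u) = 43734 × 343/303.6 ≈ 49410 Hz.
Beat frequency: |f₂ − f₀| = 2u·f₀/(v − u) = 2 × 39.4 × 39228/303.6 ≈ 10182 Hz.

10182 Hz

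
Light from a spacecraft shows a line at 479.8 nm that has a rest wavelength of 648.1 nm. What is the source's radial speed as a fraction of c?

λ'/λ₀ = 0.7403 < 1 (blueshift), so the source is approaching.
λ'/λ₀ = √((1 − β)/(1 + β)) for an approaching source ⇒ β = (1 − r²)/(1 + r²) with r = λ'/λ₀.
β = (1 − 0.5481)/(1 + 0.5481) ≈ 0.292.

0.292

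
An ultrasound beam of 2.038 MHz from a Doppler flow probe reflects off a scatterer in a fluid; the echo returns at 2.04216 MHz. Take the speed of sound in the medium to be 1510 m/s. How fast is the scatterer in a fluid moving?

1.54 m/s

Double Doppler shift off a moving reflector: f₂ = f₀ · (v + u)/(v − u) (u > 0 toward emitter).
Rearranging, u = v · (f₂ − f₀)/(f₂ + f₀) = 1510 × 0.00416/4.08016 ≈ 1.54 m/s.
So the scatterer in a fluid is moving at 1.54 m/s toward the emitter.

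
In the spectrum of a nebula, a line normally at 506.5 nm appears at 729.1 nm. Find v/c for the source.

λ'/λ₀ = 1.4395 > 1 (redshift), so the source is receding.
λ'/λ₀ = √((1 + β)/(1 − β)) for a receding source ⇒ β = (r² − 1)/(r² + 1) with r = λ'/λ₀.
β = (2.0721 − 1)/(2.0721 + 1) ≈ 0.349.

0.349c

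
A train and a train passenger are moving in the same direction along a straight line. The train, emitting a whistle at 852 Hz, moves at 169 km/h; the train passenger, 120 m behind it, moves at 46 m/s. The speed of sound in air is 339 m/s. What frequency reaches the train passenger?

169 km/h = 46.94 m/s.
The train passenger is behind, so the train is moving away from it while the train passenger is moving toward the train.
General Doppler shift: f' = f · (v + v_o)/(v + v_s).
f' = 852 × (339 + 46)/(339 + 46.94) = 852 × 385/385.94 ≈ 850 Hz.

850 Hz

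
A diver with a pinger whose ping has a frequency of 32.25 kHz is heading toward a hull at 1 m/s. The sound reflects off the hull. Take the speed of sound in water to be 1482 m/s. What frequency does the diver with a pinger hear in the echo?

32.3 kHz

The hull receives the sound from a moving source: f₁ = f₀ · v/(v − v_e) = 32.25 × 1482/1481 ≈ 32.3 kHz.
On the return leg the diver with a pinger is a moving observer: f₂ = f₁ · (v + v_e)/v = 32.3 × 1483/1482 ≈ 32.3 kHz.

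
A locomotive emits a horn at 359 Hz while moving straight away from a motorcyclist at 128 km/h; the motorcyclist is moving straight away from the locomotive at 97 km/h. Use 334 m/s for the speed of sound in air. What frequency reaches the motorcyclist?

128 km/h = 35.56 m/s; 97 km/h = 26.94 m/s.
General Doppler shift: f' = f · (v − v_o)/(v + v_s).
f' = 359 × (334 − 26.94)/(334 + 35.56) = 359 × 307.06/369.56 ≈ 298 Hz.

298 Hz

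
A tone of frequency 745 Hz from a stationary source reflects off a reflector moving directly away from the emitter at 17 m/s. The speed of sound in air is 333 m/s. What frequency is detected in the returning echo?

At the reflector (a moving observer), f₁ = f₀ · (v − u)/v = 745 × 316/333 ≈ 707 Hz.
On reflection it acts as a source moving away from the stationary detector: f₂ = f₁ · v/(v + u) = 707 × 333/350 ≈ 673 Hz.

673 Hz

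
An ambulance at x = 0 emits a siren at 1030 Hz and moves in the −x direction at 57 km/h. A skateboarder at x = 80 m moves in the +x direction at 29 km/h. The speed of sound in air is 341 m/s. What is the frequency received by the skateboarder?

57 km/h = 15.83 m/s; 29 km/h = 8.056 m/s.
The observer lies on the +x side, so the source is heading away from the observer and the observer is heading away from the source.
With source receding and observer receding, f' = f · (v − v_o)/(v + v_s).
f' = 1030 × (341 − 8.056)/(341 + 15.83) = 1030 × 332.94/356.83 ≈ 961 Hz.

961 Hz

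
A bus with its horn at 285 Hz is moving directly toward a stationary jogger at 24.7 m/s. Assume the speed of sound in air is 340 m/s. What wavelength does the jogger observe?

1.11 m

Only the source moves, toward the listener, so f' = f · v/(v − v_s).
f' = 285 × 340/(340 − 24.7) ≈ 307 Hz.
λ' = v/f' = 340/307.326 ≈ 1.11 m.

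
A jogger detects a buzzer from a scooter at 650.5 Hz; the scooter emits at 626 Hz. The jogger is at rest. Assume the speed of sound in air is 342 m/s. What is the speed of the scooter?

12.9 m/s

f' > f, so the scooter is approaching.
f' = f · v/(v − v_s) ⇒ v_s = v · |1 − f/f'|.
v_s = 342 × |1 − 626/650.5| = 342 × 0.03766 ≈ 12.9 m/s.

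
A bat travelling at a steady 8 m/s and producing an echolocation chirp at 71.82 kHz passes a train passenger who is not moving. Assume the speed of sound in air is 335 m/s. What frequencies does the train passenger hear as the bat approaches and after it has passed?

73.6 kHz approaching; 70.1 kHz receding

Approaching: f₁ = f · v/(v − v_s) = 71.82 × 335/327 ≈ 73.6 kHz.
Receding: f₂ = f · v/(v + v_s) = 71.82 × 335/343 ≈ 70.1 kHz.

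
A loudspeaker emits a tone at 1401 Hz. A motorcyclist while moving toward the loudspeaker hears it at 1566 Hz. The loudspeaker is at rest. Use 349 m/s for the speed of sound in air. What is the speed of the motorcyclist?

41 m/s

f' = f · (v + v_o)/v ⇒ v_o = v · |f'/f − 1|.
v_o = 349 × |1566/1401 − 1| = 349 × 0.1178 ≈ 41 m/s.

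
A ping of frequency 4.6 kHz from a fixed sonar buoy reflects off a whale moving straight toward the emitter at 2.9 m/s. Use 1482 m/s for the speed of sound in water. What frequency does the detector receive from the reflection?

4.62 kHz

At the whale (a moving observer), f₁ = f₀ · (v + u)/v = 4.6 × 1484.9/1482 ≈ 4.61 kHz.
The reflection then acts as a moving source: f₂ = f₁ · v/(v − u) ≈ 4.62 kHz.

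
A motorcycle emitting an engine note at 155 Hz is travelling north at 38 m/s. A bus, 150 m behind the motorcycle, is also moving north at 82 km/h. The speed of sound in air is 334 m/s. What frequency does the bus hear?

149 Hz

82 km/h = 22.78 m/s.
The bus is behind, so the motorcycle is moving away from it while the bus is moving toward the motorcycle.
General Doppler shift: f' = f · (v + v_o)/(v + v_s).
f' = 155 × (334 + 22.78)/(334 + 38) = 155 × 356.78/372 ≈ 149 Hz.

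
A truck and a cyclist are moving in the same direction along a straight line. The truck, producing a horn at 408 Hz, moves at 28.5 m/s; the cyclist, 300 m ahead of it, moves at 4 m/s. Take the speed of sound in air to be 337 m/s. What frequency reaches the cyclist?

440 Hz

The cyclist is ahead, so the truck is moving toward it while the cyclist is moving away from the truck.
Both move, so f' = f · (v − v_o)/(v − v_s).
f' = 408 × (337 − 4)/(337 − 28.5) = 408 × 333/308.5 ≈ 440 Hz.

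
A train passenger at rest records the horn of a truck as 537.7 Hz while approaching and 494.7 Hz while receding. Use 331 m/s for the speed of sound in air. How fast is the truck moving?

f₁/f₂ = (v + v_s)/(v − v_s), so v_s = v · (f₁ − f₂)/(f₁ + f₂).
v_s = 331 × (537.7 − 494.7)/(537.7 + 494.7) = 331 × 43.0/1032.4 ≈ 13.8 m/s.

13.8 m/s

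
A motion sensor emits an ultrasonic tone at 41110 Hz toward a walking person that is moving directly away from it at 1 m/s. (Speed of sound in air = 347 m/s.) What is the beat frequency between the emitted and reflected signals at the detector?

236 Hz

The walking person first receives the wave as a moving observer: f₁ = f₀ · (v − u)/v = 41110 × (347 − 1)/347 ≈ 40992 Hz.
The reflection then acts as a moving source: f₂ = f₁ · v/(v + u) ≈ 40874 Hz.
Equivalently f₂ = f₀ · (v − u)/(v + u).
Beat frequency: |f₂ − f₀| = 2u·f₀/(v + u) = 2 × 1 × 41110/348 ≈ 236 Hz.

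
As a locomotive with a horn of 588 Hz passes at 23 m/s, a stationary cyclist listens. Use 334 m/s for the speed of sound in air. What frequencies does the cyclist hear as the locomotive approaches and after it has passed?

631 Hz approaching; 550 Hz receding

Approaching: f₁ = f · v/(v − v_s) = 588 × 334/311 ≈ 631 Hz.
Receding: f₂ = f · v/(v + v_s) = 588 × 334/357 ≈ 550 Hz.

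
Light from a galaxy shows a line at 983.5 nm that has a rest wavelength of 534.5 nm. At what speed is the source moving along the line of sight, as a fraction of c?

0.544

λ'/λ₀ = 1.8400 > 1 (redshift), so the source is receding.
λ'/λ₀ = √((1 + β)/(1 − β)) for a receding source ⇒ β = (r² − 1)/(r² + 1) with r = λ'/λ₀.
β = (3.3857 − 1)/(3.3857 + 1) ≈ 0.544.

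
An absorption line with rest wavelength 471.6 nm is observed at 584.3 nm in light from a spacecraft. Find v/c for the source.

0.211

λ'/λ₀ = 1.2390 > 1 (redshift), so the source is receding.
λ'/λ₀ = √((1 + β)/(1 − β)) for a receding source ⇒ β = (r² − 1)/(r² + 1) with r = λ'/λ₀.
β = (1.5351 − 1)/(1.5351 + 1) ≈ 0.211.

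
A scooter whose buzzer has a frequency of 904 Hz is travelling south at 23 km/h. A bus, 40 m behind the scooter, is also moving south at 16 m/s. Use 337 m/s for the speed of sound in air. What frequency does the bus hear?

23 km/h = 6.389 m/s.
The bus is behind, so the scooter is moving away from it while the bus is moving toward the scooter.
Both move, so f' = f · (v + v_o)/(v + v_s).
f' = 904 × (337 + 16)/(337 + 6.389) = 904 × 353/343.39 ≈ 929 Hz.

929 Hz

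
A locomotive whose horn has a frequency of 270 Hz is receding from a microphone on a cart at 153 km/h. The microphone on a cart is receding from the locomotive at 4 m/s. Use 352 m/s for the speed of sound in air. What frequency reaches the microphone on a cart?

238 Hz

153 km/h = 42.5 m/s.
Both move, so f' = f · (v − v_o)/(v + v_s).
f' = 270 × (352 − 4)/(352 + 42.5) = 270 × 348/394.5 ≈ 238 Hz.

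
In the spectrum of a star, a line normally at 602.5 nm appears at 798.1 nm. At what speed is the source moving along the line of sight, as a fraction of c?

λ'/λ₀ = 1.3246 > 1 (redshift), so the source is receding.
λ'/λ₀ = √((1 + β)/(1 − β)) for a receding source ⇒ β = (r² − 1)/(r² + 1) with r = λ'/λ₀.
β = (1.7547 − 1)/(1.7547 + 1) ≈ 0.274.

0.274c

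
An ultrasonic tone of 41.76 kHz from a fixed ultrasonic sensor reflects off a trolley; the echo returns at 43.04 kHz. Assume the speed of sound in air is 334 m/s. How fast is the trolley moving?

Double Doppler shift off a moving reflector: f₂ = f₀ · (v + u)/(v − u) (u > 0 toward emitter).
Rearranging, u = v · (f₂ − f₀)/(f₂ + f₀) = 334 × 1.28/84.80 ≈ 5.0 m/s.
So the trolley is moving at 5.0 m/s toward the emitter.

5.0 m/s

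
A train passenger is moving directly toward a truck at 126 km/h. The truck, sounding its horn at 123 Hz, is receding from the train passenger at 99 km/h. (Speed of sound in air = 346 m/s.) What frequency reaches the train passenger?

99 km/h = 27.5 m/s; 126 km/h = 35 m/s.
Both move, so f' = f · (v + v_o)/(v + v_s).
f' = 123 × (346 + 35)/(346 + 27.5) = 123 × 381/373.5 ≈ 125 Hz.

125 Hz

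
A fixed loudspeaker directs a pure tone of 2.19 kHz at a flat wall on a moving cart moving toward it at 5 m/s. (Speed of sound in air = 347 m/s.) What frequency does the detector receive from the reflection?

2.25 kHz

At the flat wall on a moving cart (a moving observer), f₁ = f₀ · (v + u)/v = 2.19 × 352/347 ≈ 2.22 kHz.
The reflection then acts as a moving source: f₂ = f₁ · v/(v − u) ≈ 2.25 kHz.
Equivalently f₂ = f₀ · (v + u)/(v − u).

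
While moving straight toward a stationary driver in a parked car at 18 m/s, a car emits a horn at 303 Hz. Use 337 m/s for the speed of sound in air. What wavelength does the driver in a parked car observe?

1.05 m

Only the source moves, toward the listener, so f' = f · v/(v − v_s).
f' = 303 × 337/(337 − 18) ≈ 320 Hz.
λ' = v/f' = 337/320.097 ≈ 1.05 m.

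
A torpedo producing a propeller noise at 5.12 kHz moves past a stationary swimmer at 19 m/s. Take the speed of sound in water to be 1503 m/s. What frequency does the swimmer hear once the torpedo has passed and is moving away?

Receding: f₂ = f · v/(v + v_s) = 5.12 × 1503/1522 ≈ 5.06 kHz.

5.06 kHz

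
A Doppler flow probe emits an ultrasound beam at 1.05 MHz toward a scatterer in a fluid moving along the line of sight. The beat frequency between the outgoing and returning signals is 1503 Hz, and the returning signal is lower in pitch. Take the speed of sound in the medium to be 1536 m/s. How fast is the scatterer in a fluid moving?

Double Doppler shift off a moving reflector: f₂ = f₀ · (v + u)/(v − u) (u > 0 toward emitter).
Returning signal is lower, so f₂ = f₀ − Δf = 1050000 − 1503 = 1048497 Hz.
Rearranging, u = v · (f₂ − f₀)/(f₂ + f₀) = 1536 × -1503/2098497 ≈ -1.10 m/s.
So the scatterer in a fluid is moving at 1.10 m/s away from the emitter.

1.10 m/s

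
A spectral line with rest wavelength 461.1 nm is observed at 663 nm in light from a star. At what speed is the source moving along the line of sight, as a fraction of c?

λ'/λ₀ = 1.4379 > 1 (redshift), so the source is receding.
λ'/λ₀ = √((1 + β)/(1 − β)) for a receding source ⇒ β = (r² − 1)/(r² + 1) with r = λ'/λ₀.
β = (2.0675 − 1)/(2.0675 + 1) ≈ 0.348.

0.348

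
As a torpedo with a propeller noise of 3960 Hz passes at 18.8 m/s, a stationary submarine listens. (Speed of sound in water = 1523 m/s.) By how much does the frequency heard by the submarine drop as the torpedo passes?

97.8 Hz

Approaching: f₁ = f · v/(v − v_s) = 3960 × 1523/1504.2 ≈ 4009.5 Hz.
Receding: f₂ = f · v/(v + v_s) = 3960 × 1523/1541.8 ≈ 3911.7 Hz.
Drop: f₁ − f₂ = 2f·v·v_s/(v² − v_s²) = 2 × 3960 × 1523 × 18.8/(1523² − 18.8²) ≈ 97.8 Hz.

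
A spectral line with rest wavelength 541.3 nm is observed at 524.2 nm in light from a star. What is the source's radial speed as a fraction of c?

λ'/λ₀ = 0.9684 < 1 (blueshift), so the source is approaching.
λ'/λ₀ = √((1 − β)/(1 + β)) for an approaching source ⇒ β = (1 − r²)/(1 + r²) with r = λ'/λ₀.
β = (1 − 0.9378)/(1 + 0.9378) ≈ 0.032.

0.032c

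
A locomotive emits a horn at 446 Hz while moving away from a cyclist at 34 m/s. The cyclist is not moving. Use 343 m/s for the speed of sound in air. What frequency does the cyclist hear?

406 Hz

With the source moving away from a stationary observer, f' = f · v/(v + v_s).
f' = 446 × 343/(343 + 34) = 446 × 343/377 ≈ 406 Hz.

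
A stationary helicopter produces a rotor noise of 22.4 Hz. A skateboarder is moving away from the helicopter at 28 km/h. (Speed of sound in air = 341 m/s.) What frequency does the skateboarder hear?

28 km/h = 7.778 m/s.
Moving observer, stationary source: f' = f · (v − v_o)/v.
f' = 22.4 × (341 − 7.778)/341 = 22.4 × 333.22/341 ≈ 21.9 Hz.

21.9 Hz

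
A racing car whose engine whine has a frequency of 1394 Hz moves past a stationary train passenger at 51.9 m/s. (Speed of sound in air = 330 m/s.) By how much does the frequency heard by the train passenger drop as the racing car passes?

Approaching: f₁ = f · v/(v − v_s) = 1394 × 330/278.1 ≈ 1654 Hz.
Receding: f₂ = f · v/(v + v_s) = 1394 × 330/381.9 ≈ 1205 Hz.
Drop: f₁ − f₂ = 2f·v·v_s/(v² − v_s²) = 2 × 1394 × 330 × 51.9/(330² − 51.9²) ≈ 450 Hz.

450 Hz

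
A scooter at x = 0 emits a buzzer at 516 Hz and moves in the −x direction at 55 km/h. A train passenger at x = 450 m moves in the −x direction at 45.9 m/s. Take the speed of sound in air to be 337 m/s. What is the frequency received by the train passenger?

55 km/h = 15.28 m/s.
The observer lies on the +x side, so the source is heading away from the observer and the observer is heading toward the source.
Both move, so f' = f · (v + v_o)/(v + v_s).
f' = 516 × (337 + 45.9)/(337 + 15.28) = 516 × 382.9/352.28 ≈ 561 Hz.

561 Hz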